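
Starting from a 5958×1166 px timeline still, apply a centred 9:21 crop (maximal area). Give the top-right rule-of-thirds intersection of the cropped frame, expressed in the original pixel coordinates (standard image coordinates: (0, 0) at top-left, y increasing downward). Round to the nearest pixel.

x = 3062 px, y = 389 px

5958/1166 > 9/21, so the 9:21 crop keeps the full height 1166 and trims width to 1166 × 9/21 = 499.71 px.
Left offset = (5958 − 499.71)/2 = 2729.14 px; top offset = 0.
Top-right is two-thirds across and one-third down within the crop:
x = 2729.14 + 2 × 499.71/3 ≈ 3062; y = 0.00 + 1 × 1166.00/3 ≈ 389.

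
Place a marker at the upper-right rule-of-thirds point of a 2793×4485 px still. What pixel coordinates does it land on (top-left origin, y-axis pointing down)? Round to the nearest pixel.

(1862, 1495)

The upper-right point sits two-thirds of the way across and one-third of the way down.
x = 2 × 2793/3 ≈ 1862; y = 1 × 4485/3 ≈ 1495.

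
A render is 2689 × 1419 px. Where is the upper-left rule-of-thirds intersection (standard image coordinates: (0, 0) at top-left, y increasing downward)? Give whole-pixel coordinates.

(896, 473)

The upper-left point sits one-third of the way across and one-third of the way down.
x = 1 × 2689/3 ≈ 896; y = 1 × 1419/3 ≈ 473.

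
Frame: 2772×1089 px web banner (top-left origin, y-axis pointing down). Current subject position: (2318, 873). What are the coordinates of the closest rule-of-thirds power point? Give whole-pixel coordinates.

x = 1848 px, y = 726 px

Third lines: x ∈ {924, 1848}, y ∈ {363, 726}.
2318 is closer to x = 1848; 873 is closer to y = 726.
So the nearest intersection is the lower-right power point.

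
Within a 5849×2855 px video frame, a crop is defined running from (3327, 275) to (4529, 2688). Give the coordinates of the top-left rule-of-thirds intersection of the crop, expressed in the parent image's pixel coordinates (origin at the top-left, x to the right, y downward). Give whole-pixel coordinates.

Crop width = 4529 − 3327 = 1202 px; one third is 400.67 px.
Crop height = 2688 − 275 = 2413 px; one third is 804.33 px.
The top-left point is one-third across and one-third down within the crop:
x = 3327 + 1 × 400.67 ≈ 3728; y = 275 + 1 × 804.33 ≈ 1079.

(3728, 1079)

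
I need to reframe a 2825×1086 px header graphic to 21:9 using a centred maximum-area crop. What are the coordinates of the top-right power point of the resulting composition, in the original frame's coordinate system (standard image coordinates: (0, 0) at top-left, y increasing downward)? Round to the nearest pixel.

(1835, 362)

2825/1086 > 21/9, so the 21:9 crop keeps the full height 1086 and trims width to 1086 × 21/9 = 2534.00 px.
Left offset = (2825 − 2534.00)/2 = 145.50 px; top offset = 0.
Top-right is two-thirds across and one-third down within the crop:
x = 145.50 + 2 × 2534.00/3 ≈ 1835; y = 0.00 + 1 × 1086.00/3 ≈ 362.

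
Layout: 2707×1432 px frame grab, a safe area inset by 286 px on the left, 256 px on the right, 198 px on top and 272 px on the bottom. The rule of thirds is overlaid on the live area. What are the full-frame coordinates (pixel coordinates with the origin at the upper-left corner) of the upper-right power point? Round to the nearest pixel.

x = 1729 px, y = 519 px

Content width = 2707 − 286 − 256 = 2165 px; content height = 1432 − 198 − 272 = 962 px.
Upper-right is two-thirds across and one-third down within the live area.
x = 286 + 2 × 2165/3 = 286 + 1443.33 ≈ 1729
y = 198 + 1 × 962/3 = 198 + 320.67 ≈ 519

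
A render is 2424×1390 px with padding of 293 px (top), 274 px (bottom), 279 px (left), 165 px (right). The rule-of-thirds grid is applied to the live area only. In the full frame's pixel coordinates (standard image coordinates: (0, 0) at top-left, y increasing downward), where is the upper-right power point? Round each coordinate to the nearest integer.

Content width = 2424 − 279 − 165 = 1980 px; content height = 1390 − 293 − 274 = 823 px.
Upper-right is two-thirds across and one-third down within the live area.
x = 279 + 2 × 1980/3 = 279 + 1320.00 ≈ 1599
y = 293 + 1 × 823/3 = 293 + 274.33 ≈ 567

x = 1599 px, y = 567 px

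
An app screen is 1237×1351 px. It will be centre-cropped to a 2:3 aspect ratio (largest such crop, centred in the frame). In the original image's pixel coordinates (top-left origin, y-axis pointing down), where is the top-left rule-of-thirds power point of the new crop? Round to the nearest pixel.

(468, 450)

1237/1351 > 2/3, so the 2:3 crop keeps the full height 1351 and trims width to 1351 × 2/3 = 900.67 px.
Left offset = (1237 − 900.67)/2 = 168.17 px; top offset = 0.
Top-left is one-third across and one-third down within the crop:
x = 168.17 + 1 × 900.67/3 ≈ 468; y = 0.00 + 1 × 1351.00/3 ≈ 450.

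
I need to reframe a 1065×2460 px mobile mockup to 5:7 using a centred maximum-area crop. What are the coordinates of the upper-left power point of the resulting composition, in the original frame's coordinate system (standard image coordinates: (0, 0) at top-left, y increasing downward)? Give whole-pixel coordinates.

(355, 982)

1065/2460 < 5/7, so the 5:7 crop keeps the full width 1065 and trims height to 1065 × 7/5 = 1491.00 px.
Top offset = (2460 − 1491.00)/2 = 484.50 px; left offset = 0.
Upper-left is one-third across and one-third down within the crop:
x = 0.00 + 1 × 1065.00/3 ≈ 355; y = 484.50 + 1 × 1491.00/3 ≈ 982.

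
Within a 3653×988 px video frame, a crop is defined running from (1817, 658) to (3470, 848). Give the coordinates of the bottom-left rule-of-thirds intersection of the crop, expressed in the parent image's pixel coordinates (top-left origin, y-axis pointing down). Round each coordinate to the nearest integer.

Crop width = 3470 − 1817 = 1653 px; one third is 551.00 px.
Crop height = 848 − 658 = 190 px; one third is 63.33 px.
The bottom-left point is one-third across and two-thirds down within the crop:
x = 1817 + 1 × 551.00 ≈ 2368; y = 658 + 2 × 63.33 ≈ 785.

x = 2368 px, y = 785 px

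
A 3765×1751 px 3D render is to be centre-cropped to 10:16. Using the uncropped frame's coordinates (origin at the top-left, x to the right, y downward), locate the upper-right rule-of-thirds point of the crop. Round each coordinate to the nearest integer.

3765/1751 > 10/16, so the 10:16 crop keeps the full height 1751 and trims width to 1751 × 10/16 = 1094.38 px.
Left offset = (3765 − 1094.38)/2 = 1335.31 px; top offset = 0.
Upper-right is two-thirds across and one-third down within the crop:
x = 1335.31 + 2 × 1094.38/3 ≈ 2065; y = 0.00 + 1 × 1751.00/3 ≈ 584.

x = 2065 px, y = 584 px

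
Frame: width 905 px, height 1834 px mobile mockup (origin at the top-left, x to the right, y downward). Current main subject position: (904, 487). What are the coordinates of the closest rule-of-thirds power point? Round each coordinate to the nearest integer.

Third lines: x ∈ {302, 603}, y ∈ {611, 1223}.
904 is closer to x = 603; 487 is closer to y = 611.
So the nearest intersection is the upper-right power point.

x = 603 px, y = 611 px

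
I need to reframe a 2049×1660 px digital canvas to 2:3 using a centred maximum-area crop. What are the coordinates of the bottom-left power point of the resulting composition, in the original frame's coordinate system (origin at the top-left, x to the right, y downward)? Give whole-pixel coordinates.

2049/1660 > 2/3, so the 2:3 crop keeps the full height 1660 and trims width to 1660 × 2/3 = 1106.67 px.
Left offset = (2049 − 1106.67)/2 = 471.17 px; top offset = 0.
Bottom-left is one-third across and two-thirds down within the crop:
x = 471.17 + 1 × 1106.67/3 ≈ 840; y = 0.00 + 2 × 1660.00/3 ≈ 1107.

(840, 1107)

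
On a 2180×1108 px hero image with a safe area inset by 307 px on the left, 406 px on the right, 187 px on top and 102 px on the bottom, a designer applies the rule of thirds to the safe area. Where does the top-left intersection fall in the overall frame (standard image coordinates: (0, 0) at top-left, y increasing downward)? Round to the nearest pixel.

(796, 460)

Content width = 2180 − 307 − 406 = 1467 px; content height = 1108 − 187 − 102 = 819 px.
Top-left is one-third across and one-third down within the safe area.
x = 307 + 1 × 1467/3 = 307 + 489.00 ≈ 796
y = 187 + 1 × 819/3 = 187 + 273.00 ≈ 460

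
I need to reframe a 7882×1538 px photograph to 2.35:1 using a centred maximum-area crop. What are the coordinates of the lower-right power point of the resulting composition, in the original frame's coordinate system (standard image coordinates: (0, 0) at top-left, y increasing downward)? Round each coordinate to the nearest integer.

x = 4543 px, y = 1025 px

7882/1538 > 2.35/1, so the 2.35:1 crop keeps the full height 1538 and trims width to 1538 × 2.35/1 = 3614.30 px.
Left offset = (7882 − 3614.30)/2 = 2133.85 px; top offset = 0.
Lower-right is two-thirds across and two-thirds down within the crop:
x = 2133.85 + 2 × 3614.30/3 ≈ 4543; y = 0.00 + 2 × 1538.00/3 ≈ 1025.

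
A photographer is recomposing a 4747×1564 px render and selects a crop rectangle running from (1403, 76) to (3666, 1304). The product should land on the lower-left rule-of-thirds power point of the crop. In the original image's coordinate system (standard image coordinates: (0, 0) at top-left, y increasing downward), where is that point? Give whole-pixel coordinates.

Crop width = 3666 − 1403 = 2263 px; one third is 754.33 px.
Crop height = 1304 − 76 = 1228 px; one third is 409.33 px.
The lower-left point is one-third across and two-thirds down within the crop:
x = 1403 + 1 × 754.33 ≈ 2157; y = 76 + 2 × 409.33 ≈ 895.

x = 2157 px, y = 895 px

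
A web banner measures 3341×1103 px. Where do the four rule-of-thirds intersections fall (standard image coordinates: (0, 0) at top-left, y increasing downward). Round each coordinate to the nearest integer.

One third of 3341 is 1113.67; one third of 1103 is 367.67.
Vertical third lines at x = 1114 and x = 2227; horizontal third lines at y = 368 and y = 735.

(1114, 368), (2227, 368), (1114, 735), (2227, 735)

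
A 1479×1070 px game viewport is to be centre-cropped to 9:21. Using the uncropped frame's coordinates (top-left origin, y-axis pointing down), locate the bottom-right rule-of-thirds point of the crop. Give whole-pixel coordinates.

x = 816 px, y = 713 px

1479/1070 > 9/21, so the 9:21 crop keeps the full height 1070 and trims width to 1070 × 9/21 = 458.57 px.
Left offset = (1479 − 458.57)/2 = 510.21 px; top offset = 0.
Bottom-right is two-thirds across and two-thirds down within the crop:
x = 510.21 + 2 × 458.57/3 ≈ 816; y = 0.00 + 2 × 1070.00/3 ≈ 713.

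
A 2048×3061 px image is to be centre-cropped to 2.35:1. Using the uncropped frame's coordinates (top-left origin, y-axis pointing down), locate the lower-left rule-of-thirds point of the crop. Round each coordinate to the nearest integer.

(683, 1676)

2048/3061 < 2.35/1, so the 2.35:1 crop keeps the full width 2048 and trims height to 2048 × 1/2.35 = 871.49 px.
Top offset = (3061 − 871.49)/2 = 1094.76 px; left offset = 0.
Lower-left is one-third across and two-thirds down within the crop:
x = 0.00 + 1 × 2048.00/3 ≈ 683; y = 1094.76 + 2 × 871.49/3 ≈ 1676.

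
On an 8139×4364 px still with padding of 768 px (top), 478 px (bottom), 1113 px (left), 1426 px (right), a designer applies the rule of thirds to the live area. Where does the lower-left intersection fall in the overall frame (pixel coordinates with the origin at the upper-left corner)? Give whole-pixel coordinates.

(2980, 2847)

Content width = 8139 − 1113 − 1426 = 5600 px; content height = 4364 − 768 − 478 = 3118 px.
Lower-left is one-third across and two-thirds down within the live area.
x = 1113 + 1 × 5600/3 = 1113 + 1866.67 ≈ 2980
y = 768 + 2 × 3118/3 = 768 + 2078.67 ≈ 2847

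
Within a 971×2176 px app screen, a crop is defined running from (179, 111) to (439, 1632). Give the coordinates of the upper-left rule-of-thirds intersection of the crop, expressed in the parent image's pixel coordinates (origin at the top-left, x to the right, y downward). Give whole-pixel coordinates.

Crop width = 439 − 179 = 260 px; one third is 86.67 px.
Crop height = 1632 − 111 = 1521 px; one third is 507.00 px.
The upper-left point is one-third across and one-third down within the crop:
x = 179 + 1 × 86.67 ≈ 266; y = 111 + 1 × 507.00 ≈ 618.

(266, 618)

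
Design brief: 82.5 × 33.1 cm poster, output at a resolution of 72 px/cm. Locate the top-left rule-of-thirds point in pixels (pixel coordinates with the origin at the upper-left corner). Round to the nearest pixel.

x = 1980 px, y = 794 px

In pixels the canvas is 82.5 × 72 = 5940 wide and 33.1 × 72 = 2383.2 tall.
The top-left point is one-third across and one-third down:
x = 1 × 5940/3 ≈ 1980; y = 1 × 2383.2/3 ≈ 794.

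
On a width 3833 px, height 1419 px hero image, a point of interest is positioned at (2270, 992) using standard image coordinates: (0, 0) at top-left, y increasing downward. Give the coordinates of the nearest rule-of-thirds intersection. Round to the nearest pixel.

x = 2555 px, y = 946 px

Third lines: x ∈ {1278, 2555}, y ∈ {473, 946}.
2270 is closer to x = 2555; 992 is closer to y = 946.
So the nearest intersection is the lower-right power point.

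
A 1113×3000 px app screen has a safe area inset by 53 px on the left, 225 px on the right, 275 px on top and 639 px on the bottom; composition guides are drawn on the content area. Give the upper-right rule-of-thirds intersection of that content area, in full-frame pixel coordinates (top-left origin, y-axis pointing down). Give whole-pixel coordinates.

Content width = 1113 − 53 − 225 = 835 px; content height = 3000 − 275 − 639 = 2086 px.
Upper-right is two-thirds across and one-third down within the content area.
x = 53 + 2 × 835/3 = 53 + 556.67 ≈ 610
y = 275 + 1 × 2086/3 = 275 + 695.33 ≈ 970

(610, 970)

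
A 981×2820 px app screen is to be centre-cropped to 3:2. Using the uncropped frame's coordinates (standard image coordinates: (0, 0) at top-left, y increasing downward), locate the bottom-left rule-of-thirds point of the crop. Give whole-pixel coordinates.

x = 327 px, y = 1519 px

981/2820 < 3/2, so the 3:2 crop keeps the full width 981 and trims height to 981 × 2/3 = 654.00 px.
Top offset = (2820 − 654.00)/2 = 1083.00 px; left offset = 0.
Bottom-left is one-third across and two-thirds down within the crop:
x = 0.00 + 1 × 981.00/3 ≈ 327; y = 1083.00 + 2 × 654.00/3 ≈ 1519.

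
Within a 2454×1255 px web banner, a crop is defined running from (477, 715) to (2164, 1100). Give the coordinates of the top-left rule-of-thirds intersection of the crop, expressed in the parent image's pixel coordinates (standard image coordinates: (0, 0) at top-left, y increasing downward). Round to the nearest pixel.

Crop width = 2164 − 477 = 1687 px; one third is 562.33 px.
Crop height = 1100 − 715 = 385 px; one third is 128.33 px.
The top-left point is one-third across and one-third down within the crop:
x = 477 + 1 × 562.33 ≈ 1039; y = 715 + 1 × 128.33 ≈ 843.

(1039, 843)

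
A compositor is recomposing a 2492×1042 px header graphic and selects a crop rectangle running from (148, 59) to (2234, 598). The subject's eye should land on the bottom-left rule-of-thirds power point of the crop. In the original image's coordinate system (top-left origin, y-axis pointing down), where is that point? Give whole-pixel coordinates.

x = 843 px, y = 418 px

Crop width = 2234 − 148 = 2086 px; one third is 695.33 px.
Crop height = 598 − 59 = 539 px; one third is 179.67 px.
The bottom-left point is one-third across and two-thirds down within the crop:
x = 148 + 1 × 695.33 ≈ 843; y = 59 + 2 × 179.67 ≈ 418.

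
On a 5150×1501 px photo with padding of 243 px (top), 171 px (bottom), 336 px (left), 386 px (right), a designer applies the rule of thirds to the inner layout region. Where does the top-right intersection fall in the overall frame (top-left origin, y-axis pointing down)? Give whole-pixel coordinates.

(3288, 605)

Content width = 5150 − 336 − 386 = 4428 px; content height = 1501 − 243 − 171 = 1087 px.
Top-right is two-thirds across and one-third down within the inner layout region.
x = 336 + 2 × 4428/3 = 336 + 2952.00 ≈ 3288
y = 243 + 1 × 1087/3 = 243 + 362.33 ≈ 605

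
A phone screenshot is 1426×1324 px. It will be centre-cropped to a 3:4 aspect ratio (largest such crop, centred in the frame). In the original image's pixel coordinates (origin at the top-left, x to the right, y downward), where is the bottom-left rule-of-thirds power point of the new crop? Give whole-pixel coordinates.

(548, 883)

1426/1324 > 3/4, so the 3:4 crop keeps the full height 1324 and trims width to 1324 × 3/4 = 993.00 px.
Left offset = (1426 − 993.00)/2 = 216.50 px; top offset = 0.
Bottom-left is one-third across and two-thirds down within the crop:
x = 216.50 + 1 × 993.00/3 ≈ 548; y = 0.00 + 2 × 1324.00/3 ≈ 883.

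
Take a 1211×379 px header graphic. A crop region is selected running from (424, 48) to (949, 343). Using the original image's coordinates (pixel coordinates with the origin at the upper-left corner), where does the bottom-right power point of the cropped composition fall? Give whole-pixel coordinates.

Crop width = 949 − 424 = 525 px; one third is 175.00 px.
Crop height = 343 − 48 = 295 px; one third is 98.33 px.
The bottom-right point is two-thirds across and two-thirds down within the crop:
x = 424 + 2 × 175.00 ≈ 774; y = 48 + 2 × 98.33 ≈ 245.

x = 774 px, y = 245 px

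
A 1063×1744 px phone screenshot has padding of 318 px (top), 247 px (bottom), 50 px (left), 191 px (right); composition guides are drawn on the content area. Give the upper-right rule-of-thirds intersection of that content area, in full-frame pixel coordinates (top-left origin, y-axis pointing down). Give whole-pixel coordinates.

x = 598 px, y = 711 px

Content width = 1063 − 50 − 191 = 822 px; content height = 1744 − 318 − 247 = 1179 px.
Upper-right is two-thirds across and one-third down within the content area.
x = 50 + 2 × 822/3 = 50 + 548.00 ≈ 598
y = 318 + 1 × 1179/3 = 318 + 393.00 ≈ 711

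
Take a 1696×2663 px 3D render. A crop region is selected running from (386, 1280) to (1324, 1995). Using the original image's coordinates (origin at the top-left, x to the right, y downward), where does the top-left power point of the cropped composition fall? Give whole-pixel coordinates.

x = 699 px, y = 1518 px

Crop width = 1324 − 386 = 938 px; one third is 312.67 px.
Crop height = 1995 − 1280 = 715 px; one third is 238.33 px.
The top-left point is one-third across and one-third down within the crop:
x = 386 + 1 × 312.67 ≈ 699; y = 1280 + 1 × 238.33 ≈ 1518.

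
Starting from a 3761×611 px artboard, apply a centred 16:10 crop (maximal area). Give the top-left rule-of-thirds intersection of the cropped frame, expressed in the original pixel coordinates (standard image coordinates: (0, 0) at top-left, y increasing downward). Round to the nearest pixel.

3761/611 > 16/10, so the 16:10 crop keeps the full height 611 and trims width to 611 × 16/10 = 977.60 px.
Left offset = (3761 − 977.60)/2 = 1391.70 px; top offset = 0.
Top-left is one-third across and one-third down within the crop:
x = 1391.70 + 1 × 977.60/3 ≈ 1718; y = 0.00 + 1 × 611.00/3 ≈ 204.

(1718, 204)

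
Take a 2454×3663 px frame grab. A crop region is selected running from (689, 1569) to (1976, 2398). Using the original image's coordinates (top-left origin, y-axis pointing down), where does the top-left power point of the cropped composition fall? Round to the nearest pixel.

Crop width = 1976 − 689 = 1287 px; one third is 429.00 px.
Crop height = 2398 − 1569 = 829 px; one third is 276.33 px.
The top-left point is one-third across and one-third down within the crop:
x = 689 + 1 × 429.00 ≈ 1118; y = 1569 + 1 × 276.33 ≈ 1845.

x = 1118 px, y = 1845 px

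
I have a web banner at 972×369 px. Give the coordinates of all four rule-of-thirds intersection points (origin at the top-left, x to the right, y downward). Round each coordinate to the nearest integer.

One third of 972 is 324; one third of 369 is 123.
Vertical third lines at x = 324 and x = 648; horizontal third lines at y = 123 and y = 246.

(324, 123), (648, 123), (324, 246), (648, 246)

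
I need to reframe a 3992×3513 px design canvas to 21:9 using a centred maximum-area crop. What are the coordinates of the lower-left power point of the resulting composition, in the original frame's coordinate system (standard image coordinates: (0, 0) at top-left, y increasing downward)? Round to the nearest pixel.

3992/3513 < 21/9, so the 21:9 crop keeps the full width 3992 and trims height to 3992 × 9/21 = 1710.86 px.
Top offset = (3513 − 1710.86)/2 = 901.07 px; left offset = 0.
Lower-left is one-third across and two-thirds down within the crop:
x = 0.00 + 1 × 3992.00/3 ≈ 1331; y = 901.07 + 2 × 1710.86/3 ≈ 2042.

x = 1331 px, y = 2042 px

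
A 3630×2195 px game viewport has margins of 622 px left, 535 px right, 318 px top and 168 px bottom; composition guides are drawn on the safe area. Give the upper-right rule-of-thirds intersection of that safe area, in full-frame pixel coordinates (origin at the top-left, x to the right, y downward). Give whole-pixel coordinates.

Content width = 3630 − 622 − 535 = 2473 px; content height = 2195 − 318 − 168 = 1709 px.
Upper-right is two-thirds across and one-third down within the safe area.
x = 622 + 2 × 2473/3 = 622 + 1648.67 ≈ 2271
y = 318 + 1 × 1709/3 = 318 + 569.67 ≈ 888

(2271, 888)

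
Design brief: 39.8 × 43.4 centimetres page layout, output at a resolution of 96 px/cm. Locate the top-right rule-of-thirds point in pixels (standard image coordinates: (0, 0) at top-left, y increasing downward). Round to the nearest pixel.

x = 2547 px, y = 1389 px

In pixels the canvas is 39.8 × 96 = 3820.8 wide and 43.4 × 96 = 4166.4 tall.
The top-right point is two-thirds across and one-third down:
x = 2 × 3820.8/3 ≈ 2547; y = 1 × 4166.4/3 ≈ 1389.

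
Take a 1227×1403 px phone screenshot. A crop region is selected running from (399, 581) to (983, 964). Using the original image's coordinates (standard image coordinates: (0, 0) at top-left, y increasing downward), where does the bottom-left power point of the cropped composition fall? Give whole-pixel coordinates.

Crop width = 983 − 399 = 584 px; one third is 194.67 px.
Crop height = 964 − 581 = 383 px; one third is 127.67 px.
The bottom-left point is one-third across and two-thirds down within the crop:
x = 399 + 1 × 194.67 ≈ 594; y = 581 + 2 × 127.67 ≈ 836.

x = 594 px, y = 836 px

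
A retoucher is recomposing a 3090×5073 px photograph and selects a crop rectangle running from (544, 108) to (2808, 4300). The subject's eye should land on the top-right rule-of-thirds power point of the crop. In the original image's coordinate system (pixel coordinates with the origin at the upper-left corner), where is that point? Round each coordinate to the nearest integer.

Crop width = 2808 − 544 = 2264 px; one third is 754.67 px.
Crop height = 4300 − 108 = 4192 px; one third is 1397.33 px.
The top-right point is two-thirds across and one-third down within the crop:
x = 544 + 2 × 754.67 ≈ 2053; y = 108 + 1 × 1397.33 ≈ 1505.

(2053, 1505)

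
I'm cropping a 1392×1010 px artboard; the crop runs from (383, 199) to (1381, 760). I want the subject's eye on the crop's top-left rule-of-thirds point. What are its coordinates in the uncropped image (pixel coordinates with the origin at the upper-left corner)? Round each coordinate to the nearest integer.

(716, 386)

Crop width = 1381 − 383 = 998 px; one third is 332.67 px.
Crop height = 760 − 199 = 561 px; one third is 187.00 px.
The top-left point is one-third across and one-third down within the crop:
x = 383 + 1 × 332.67 ≈ 716; y = 199 + 1 × 187.00 ≈ 386.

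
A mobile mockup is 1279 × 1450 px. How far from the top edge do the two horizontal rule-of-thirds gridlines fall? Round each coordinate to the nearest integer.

483 px and 967 px

1450 / 3 = 483.33, so the horizontal lines sit at one and two thirds of 1450.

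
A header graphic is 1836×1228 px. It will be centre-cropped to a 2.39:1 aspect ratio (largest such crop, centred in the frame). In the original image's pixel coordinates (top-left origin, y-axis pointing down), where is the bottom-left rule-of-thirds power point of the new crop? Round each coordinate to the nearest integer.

1836/1228 < 2.39/1, so the 2.39:1 crop keeps the full width 1836 and trims height to 1836 × 1/2.39 = 768.20 px.
Top offset = (1228 − 768.20)/2 = 229.90 px; left offset = 0.
Bottom-left is one-third across and two-thirds down within the crop:
x = 0.00 + 1 × 1836.00/3 ≈ 612; y = 229.90 + 2 × 768.20/3 ≈ 742.

(612, 742)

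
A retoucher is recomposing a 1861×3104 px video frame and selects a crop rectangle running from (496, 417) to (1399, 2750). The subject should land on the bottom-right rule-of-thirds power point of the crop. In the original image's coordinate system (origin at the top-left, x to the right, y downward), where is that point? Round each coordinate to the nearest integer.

x = 1098 px, y = 1972 px

Crop width = 1399 − 496 = 903 px; one third is 301.00 px.
Crop height = 2750 − 417 = 2333 px; one third is 777.67 px.
The bottom-right point is two-thirds across and two-thirds down within the crop:
x = 496 + 2 × 301.00 ≈ 1098; y = 417 + 2 × 777.67 ≈ 1972.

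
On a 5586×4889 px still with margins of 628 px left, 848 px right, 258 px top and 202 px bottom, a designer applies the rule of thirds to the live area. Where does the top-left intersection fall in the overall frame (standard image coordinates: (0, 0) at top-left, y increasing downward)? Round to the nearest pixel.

Content width = 5586 − 628 − 848 = 4110 px; content height = 4889 − 258 − 202 = 4429 px.
Top-left is one-third across and one-third down within the live area.
x = 628 + 1 × 4110/3 = 628 + 1370.00 ≈ 1998
y = 258 + 1 × 4429/3 = 258 + 1476.33 ≈ 1734

(1998, 1734)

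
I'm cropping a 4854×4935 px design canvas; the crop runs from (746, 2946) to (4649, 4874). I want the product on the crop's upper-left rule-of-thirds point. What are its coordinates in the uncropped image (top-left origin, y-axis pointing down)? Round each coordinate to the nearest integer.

Crop width = 4649 − 746 = 3903 px; one third is 1301.00 px.
Crop height = 4874 − 2946 = 1928 px; one third is 642.67 px.
The upper-left point is one-third across and one-third down within the crop:
x = 746 + 1 × 1301.00 ≈ 2047; y = 2946 + 1 × 642.67 ≈ 3589.

(2047, 3589)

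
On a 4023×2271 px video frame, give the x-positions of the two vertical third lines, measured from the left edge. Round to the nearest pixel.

1341 px and 2682 px

4023 / 3 = 1341, so the vertical lines sit at one and two thirds of 4023.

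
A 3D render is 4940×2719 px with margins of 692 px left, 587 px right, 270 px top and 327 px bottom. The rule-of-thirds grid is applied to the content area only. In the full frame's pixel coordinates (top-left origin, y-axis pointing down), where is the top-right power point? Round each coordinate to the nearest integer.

Content width = 4940 − 692 − 587 = 3661 px; content height = 2719 − 270 − 327 = 2122 px.
Top-right is two-thirds across and one-third down within the content area.
x = 692 + 2 × 3661/3 = 692 + 2440.67 ≈ 3133
y = 270 + 1 × 2122/3 = 270 + 707.33 ≈ 977

x = 3133 px, y = 977 px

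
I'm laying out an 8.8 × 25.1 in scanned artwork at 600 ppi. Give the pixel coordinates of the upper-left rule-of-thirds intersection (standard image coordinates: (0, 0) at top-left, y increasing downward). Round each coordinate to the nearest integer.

In pixels the canvas is 8.8 × 600 = 5280 wide and 25.1 × 600 = 15060 tall.
The upper-left point is one-third across and one-third down:
x = 1 × 5280/3 ≈ 1760; y = 1 × 15060/3 ≈ 5020.

(1760, 5020)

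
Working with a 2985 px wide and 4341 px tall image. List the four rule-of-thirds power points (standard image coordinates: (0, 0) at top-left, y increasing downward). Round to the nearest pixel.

One third of 2985 is 995; one third of 4341 is 1447.
Vertical third lines at x = 995 and x = 1990; horizontal third lines at y = 1447 and y = 2894.

(995, 1447), (1990, 1447), (995, 2894), (1990, 2894)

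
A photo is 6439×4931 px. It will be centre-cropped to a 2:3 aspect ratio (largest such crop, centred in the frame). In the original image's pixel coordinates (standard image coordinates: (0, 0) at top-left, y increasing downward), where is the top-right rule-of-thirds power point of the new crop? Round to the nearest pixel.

(3767, 1644)

6439/4931 > 2/3, so the 2:3 crop keeps the full height 4931 and trims width to 4931 × 2/3 = 3287.33 px.
Left offset = (6439 − 3287.33)/2 = 1575.83 px; top offset = 0.
Top-right is two-thirds across and one-third down within the crop:
x = 1575.83 + 2 × 3287.33/3 ≈ 3767; y = 0.00 + 1 × 4931.00/3 ≈ 1644.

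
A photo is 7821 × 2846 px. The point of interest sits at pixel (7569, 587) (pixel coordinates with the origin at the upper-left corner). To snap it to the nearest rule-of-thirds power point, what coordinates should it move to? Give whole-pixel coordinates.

Third lines: x ∈ {2607, 5214}, y ∈ {949, 1897}.
7569 is closer to x = 5214; 587 is closer to y = 949.
So the nearest intersection is the upper-right power point.

x = 5214 px, y = 949 px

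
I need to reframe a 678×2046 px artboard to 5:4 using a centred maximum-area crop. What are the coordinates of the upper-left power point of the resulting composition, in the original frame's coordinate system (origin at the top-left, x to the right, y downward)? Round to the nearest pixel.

(226, 933)

678/2046 < 5/4, so the 5:4 crop keeps the full width 678 and trims height to 678 × 4/5 = 542.40 px.
Top offset = (2046 − 542.40)/2 = 751.80 px; left offset = 0.
Upper-left is one-third across and one-third down within the crop:
x = 0.00 + 1 × 678.00/3 ≈ 226; y = 751.80 + 1 × 542.40/3 ≈ 933.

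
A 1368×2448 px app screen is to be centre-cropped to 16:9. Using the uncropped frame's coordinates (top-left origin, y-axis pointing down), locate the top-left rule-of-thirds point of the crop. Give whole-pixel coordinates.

1368/2448 < 16/9, so the 16:9 crop keeps the full width 1368 and trims height to 1368 × 9/16 = 769.50 px.
Top offset = (2448 − 769.50)/2 = 839.25 px; left offset = 0.
Top-left is one-third across and one-third down within the crop:
x = 0.00 + 1 × 1368.00/3 ≈ 456; y = 839.25 + 1 × 769.50/3 ≈ 1096.

(456, 1096)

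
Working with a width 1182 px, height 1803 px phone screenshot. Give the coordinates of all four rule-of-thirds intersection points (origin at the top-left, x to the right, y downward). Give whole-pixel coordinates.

(394, 601), (788, 601), (394, 1202), (788, 1202)

One third of 1182 is 394; one third of 1803 is 601.
Vertical third lines at x = 394 and x = 788; horizontal third lines at y = 601 and y = 1202.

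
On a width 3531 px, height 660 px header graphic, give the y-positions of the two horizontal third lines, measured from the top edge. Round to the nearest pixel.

y = 220 px and y = 440 px

660 / 3 = 220, so the horizontal lines sit at one and two thirds of 660.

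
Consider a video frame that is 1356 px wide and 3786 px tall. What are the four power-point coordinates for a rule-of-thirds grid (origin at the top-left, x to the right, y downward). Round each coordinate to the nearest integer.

One third of 1356 is 452; one third of 3786 is 1262.
Vertical third lines at x = 452 and x = 904; horizontal third lines at y = 1262 and y = 2524.

(452, 1262), (904, 1262), (452, 2524), (904, 2524)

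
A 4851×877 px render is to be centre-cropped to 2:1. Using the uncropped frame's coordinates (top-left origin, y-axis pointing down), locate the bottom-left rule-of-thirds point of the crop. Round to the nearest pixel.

4851/877 > 2/1, so the 2:1 crop keeps the full height 877 and trims width to 877 × 2/1 = 1754.00 px.
Left offset = (4851 − 1754.00)/2 = 1548.50 px; top offset = 0.
Bottom-left is one-third across and two-thirds down within the crop:
x = 1548.50 + 1 × 1754.00/3 ≈ 2133; y = 0.00 + 2 × 877.00/3 ≈ 585.

(2133, 585)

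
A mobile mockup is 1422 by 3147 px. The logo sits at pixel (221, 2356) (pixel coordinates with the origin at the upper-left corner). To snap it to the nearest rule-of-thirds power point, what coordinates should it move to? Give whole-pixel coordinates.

Third lines: x ∈ {474, 948}, y ∈ {1049, 2098}.
221 is closer to x = 474; 2356 is closer to y = 2098.
So the nearest intersection is the lower-left power point.

x = 474 px, y = 2098 px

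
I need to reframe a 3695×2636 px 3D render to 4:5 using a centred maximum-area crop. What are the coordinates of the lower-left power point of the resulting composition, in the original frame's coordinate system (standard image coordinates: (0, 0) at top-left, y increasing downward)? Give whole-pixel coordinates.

3695/2636 > 4/5, so the 4:5 crop keeps the full height 2636 and trims width to 2636 × 4/5 = 2108.80 px.
Left offset = (3695 − 2108.80)/2 = 793.10 px; top offset = 0.
Lower-left is one-third across and two-thirds down within the crop:
x = 793.10 + 1 × 2108.80/3 ≈ 1496; y = 0.00 + 2 × 2636.00/3 ≈ 1757.

(1496, 1757)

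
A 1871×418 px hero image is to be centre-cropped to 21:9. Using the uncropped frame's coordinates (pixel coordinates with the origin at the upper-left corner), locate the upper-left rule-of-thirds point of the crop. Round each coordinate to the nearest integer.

1871/418 > 21/9, so the 21:9 crop keeps the full height 418 and trims width to 418 × 21/9 = 975.33 px.
Left offset = (1871 − 975.33)/2 = 447.83 px; top offset = 0.
Upper-left is one-third across and one-third down within the crop:
x = 447.83 + 1 × 975.33/3 ≈ 773; y = 0.00 + 1 × 418.00/3 ≈ 139.

(773, 139)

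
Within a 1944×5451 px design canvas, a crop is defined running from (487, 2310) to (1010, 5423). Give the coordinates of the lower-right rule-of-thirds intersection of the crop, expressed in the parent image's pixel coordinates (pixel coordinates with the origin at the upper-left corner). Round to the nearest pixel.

Crop width = 1010 − 487 = 523 px; one third is 174.33 px.
Crop height = 5423 − 2310 = 3113 px; one third is 1037.67 px.
The lower-right point is two-thirds across and two-thirds down within the crop:
x = 487 + 2 × 174.33 ≈ 836; y = 2310 + 2 × 1037.67 ≈ 4385.

(836, 4385)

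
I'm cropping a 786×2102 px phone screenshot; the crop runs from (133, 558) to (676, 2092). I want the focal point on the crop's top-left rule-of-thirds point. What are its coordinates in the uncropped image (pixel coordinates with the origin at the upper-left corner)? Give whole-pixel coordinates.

x = 314 px, y = 1069 px

Crop width = 676 − 133 = 543 px; one third is 181.00 px.
Crop height = 2092 − 558 = 1534 px; one third is 511.33 px.
The top-left point is one-third across and one-third down within the crop:
x = 133 + 1 × 181.00 ≈ 314; y = 558 + 1 × 511.33 ≈ 1069.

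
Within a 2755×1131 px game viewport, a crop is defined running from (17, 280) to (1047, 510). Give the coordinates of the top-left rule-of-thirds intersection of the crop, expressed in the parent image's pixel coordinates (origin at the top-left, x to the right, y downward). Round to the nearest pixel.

(360, 357)

Crop width = 1047 − 17 = 1030 px; one third is 343.33 px.
Crop height = 510 − 280 = 230 px; one third is 76.67 px.
The top-left point is one-third across and one-third down within the crop:
x = 17 + 1 × 343.33 ≈ 360; y = 280 + 1 × 76.67 ≈ 357.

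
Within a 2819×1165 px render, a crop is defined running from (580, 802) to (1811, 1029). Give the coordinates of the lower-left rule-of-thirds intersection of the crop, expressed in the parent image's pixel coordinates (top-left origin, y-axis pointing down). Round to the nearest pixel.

x = 990 px, y = 953 px

Crop width = 1811 − 580 = 1231 px; one third is 410.33 px.
Crop height = 1029 − 802 = 227 px; one third is 75.67 px.
The lower-left point is one-third across and two-thirds down within the crop:
x = 580 + 1 × 410.33 ≈ 990; y = 802 + 2 × 75.67 ≈ 953.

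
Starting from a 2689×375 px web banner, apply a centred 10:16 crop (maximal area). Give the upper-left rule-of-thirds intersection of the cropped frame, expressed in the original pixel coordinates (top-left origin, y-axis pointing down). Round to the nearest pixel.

(1305, 125)

2689/375 > 10/16, so the 10:16 crop keeps the full height 375 and trims width to 375 × 10/16 = 234.38 px.
Left offset = (2689 − 234.38)/2 = 1227.31 px; top offset = 0.
Upper-left is one-third across and one-third down within the crop:
x = 1227.31 + 1 × 234.38/3 ≈ 1305; y = 0.00 + 1 × 375.00/3 ≈ 125.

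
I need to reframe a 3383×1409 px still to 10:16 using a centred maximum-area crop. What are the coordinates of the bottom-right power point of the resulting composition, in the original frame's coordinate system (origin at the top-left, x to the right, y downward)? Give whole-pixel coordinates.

x = 1838 px, y = 939 px

3383/1409 > 10/16, so the 10:16 crop keeps the full height 1409 and trims width to 1409 × 10/16 = 880.62 px.
Left offset = (3383 − 880.62)/2 = 1251.19 px; top offset = 0.
Bottom-right is two-thirds across and two-thirds down within the crop:
x = 1251.19 + 2 × 880.62/3 ≈ 1838; y = 0.00 + 2 × 1409.00/3 ≈ 939.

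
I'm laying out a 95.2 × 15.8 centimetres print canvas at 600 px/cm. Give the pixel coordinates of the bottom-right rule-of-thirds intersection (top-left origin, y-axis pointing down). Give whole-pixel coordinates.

(38080, 6320)

In pixels the canvas is 95.2 × 600 = 57120 wide and 15.8 × 600 = 9480 tall.
The bottom-right point is two-thirds across and two-thirds down:
x = 2 × 57120/3 ≈ 38080; y = 2 × 9480/3 ≈ 6320.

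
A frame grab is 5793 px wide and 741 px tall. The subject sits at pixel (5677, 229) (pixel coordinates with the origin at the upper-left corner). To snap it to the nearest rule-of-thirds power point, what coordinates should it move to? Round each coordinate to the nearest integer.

Third lines: x ∈ {1931, 3862}, y ∈ {247, 494}.
5677 is closer to x = 3862; 229 is closer to y = 247.
So the nearest intersection is the upper-right power point.

x = 3862 px, y = 247 px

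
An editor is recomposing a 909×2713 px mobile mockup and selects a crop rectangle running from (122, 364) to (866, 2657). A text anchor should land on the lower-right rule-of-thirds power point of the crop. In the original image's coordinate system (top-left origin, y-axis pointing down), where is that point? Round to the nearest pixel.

x = 618 px, y = 1893 px

Crop width = 866 − 122 = 744 px; one third is 248.00 px.
Crop height = 2657 − 364 = 2293 px; one third is 764.33 px.
The lower-right point is two-thirds across and two-thirds down within the crop:
x = 122 + 2 × 248.00 ≈ 618; y = 364 + 2 × 764.33 ≈ 1893.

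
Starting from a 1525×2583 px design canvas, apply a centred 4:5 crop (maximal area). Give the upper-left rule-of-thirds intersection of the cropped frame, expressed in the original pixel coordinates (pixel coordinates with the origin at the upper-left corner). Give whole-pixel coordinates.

x = 508 px, y = 974 px

1525/2583 < 4/5, so the 4:5 crop keeps the full width 1525 and trims height to 1525 × 5/4 = 1906.25 px.
Top offset = (2583 − 1906.25)/2 = 338.38 px; left offset = 0.
Upper-left is one-third across and one-third down within the crop:
x = 0.00 + 1 × 1525.00/3 ≈ 508; y = 338.38 + 1 × 1906.25/3 ≈ 974.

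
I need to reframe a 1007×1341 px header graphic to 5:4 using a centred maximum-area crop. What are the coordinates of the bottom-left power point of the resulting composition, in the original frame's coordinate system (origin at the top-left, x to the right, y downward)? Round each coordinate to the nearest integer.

1007/1341 < 5/4, so the 5:4 crop keeps the full width 1007 and trims height to 1007 × 4/5 = 805.60 px.
Top offset = (1341 − 805.60)/2 = 267.70 px; left offset = 0.
Bottom-left is one-third across and two-thirds down within the crop:
x = 0.00 + 1 × 1007.00/3 ≈ 336; y = 267.70 + 2 × 805.60/3 ≈ 805.

(336, 805)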